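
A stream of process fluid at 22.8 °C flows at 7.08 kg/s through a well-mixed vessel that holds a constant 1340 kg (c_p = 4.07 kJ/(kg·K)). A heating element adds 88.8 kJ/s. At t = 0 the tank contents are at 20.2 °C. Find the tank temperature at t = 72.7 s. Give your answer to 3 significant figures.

22.0 °C

Unsteady energy balance on the tank contents: M c_p dT/dt = ṁ c_p (T_in − T) + 88.8.
τ = M/ṁ = 189.27 s; T_ss = T_in + Q̇/(ṁ c_p) = 22.8 + 88.8/(7.08·4.07) = 25.882 °C.
This is linear first-order; T(t) = T_ss + (T₀ − T_ss) e^(−t/τ).
T(72.7) = 25.882 + (-5.6817)·e^(−72.7/189.27) = 25.882 + (-5.6817)·0.68105 = 22.012 °C.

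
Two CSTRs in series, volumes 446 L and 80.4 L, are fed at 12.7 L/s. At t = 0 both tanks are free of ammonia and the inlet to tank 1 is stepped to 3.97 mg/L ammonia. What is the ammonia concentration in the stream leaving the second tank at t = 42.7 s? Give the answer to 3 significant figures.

Time constants: τᵢ = Vᵢ/Q for each well-mixed tank.
τ₁ = 446/12.7 = 35.118 s; τ₂ = 80.4/12.7 = 6.3307 s.
Tank 1: C₁ = C_in(1 − e^(−t/τ₁)). Tank 2 (τ₁ ≠ τ₂): C₂ = C_in[1 − (τ₁ e^(−t/τ₁) − τ₂ e^(−t/τ₂))/(τ₁ − τ₂)].
At t = 42.7: e^(−t/τ₁) = 0.29644, e^(−t/τ₂) = 0.0011769.
C₂ = 3.97·[1 − (35.118·0.29644 − 6.3307·0.0011769)/(28.787)] = 3.97·0.63862 = 2.5353 mg/L.

2.54 mg/L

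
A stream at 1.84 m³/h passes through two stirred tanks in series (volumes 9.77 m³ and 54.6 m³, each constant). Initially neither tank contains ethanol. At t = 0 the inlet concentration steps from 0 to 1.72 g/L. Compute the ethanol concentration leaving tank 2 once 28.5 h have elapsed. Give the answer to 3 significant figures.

0.920 g/L

Species balance on tank i: dCᵢ/dt = (Cᵢ₋₁ − Cᵢ)/τᵢ with τᵢ = Vᵢ/Q.
τ₁ = 9.77/1.84 = 5.3098 h; τ₂ = 54.6/1.84 = 29.674 h.
Tank 1: C₁ = C_in(1 − e^(−t/τ₁)). Tank 2 (τ₁ ≠ τ₂): C₂ = C_in[1 − (τ₁ e^(−t/τ₁) − τ₂ e^(−t/τ₂))/(τ₁ − τ₂)].
At t = 28.5: e^(−t/τ₁) = 0.0046660, e^(−t/τ₂) = 0.38272.
C₂ = 1.72·[1 − (5.3098·0.0046660 − 29.674·0.38272)/(-24.364)] = 1.72·0.53488 = 0.92000 g/L.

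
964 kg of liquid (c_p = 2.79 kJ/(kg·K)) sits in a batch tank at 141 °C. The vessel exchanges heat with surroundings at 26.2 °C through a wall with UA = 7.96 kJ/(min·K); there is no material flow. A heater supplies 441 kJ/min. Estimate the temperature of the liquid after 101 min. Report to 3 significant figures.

Heat balance on the well-mixed liquid: M c_p dT/dt = −UA(T − T_amb) + Q̇.
dT/dt = (T_ss − T)/τ with T_ss = T_amb + Q̇/UA = 26.2 + 441/7.96 = 81.602 °C, τ = M c_p/UA = 964·2.79/7.96 = 337.88 min.
Solution: T(t) = T_ss + (T₀ − T_ss) e^(−t/τ).
T(101) = 81.602 + (59.398)·0.74162 = 125.65 °C.

126 °C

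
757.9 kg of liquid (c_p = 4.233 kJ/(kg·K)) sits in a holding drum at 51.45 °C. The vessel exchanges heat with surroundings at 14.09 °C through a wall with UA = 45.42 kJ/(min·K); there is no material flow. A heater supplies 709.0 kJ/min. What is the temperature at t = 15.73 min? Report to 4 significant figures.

47.11 °C

Lumped-capacitance energy balance: M c_p dT/dt = UA(T_amb − T) + Q̇.
dT/dt = (T_ss − T)/τ with T_ss = T_amb + Q̇/UA = 14.09 + 709.0/45.42 = 29.6999 °C, τ = M c_p/UA = 757.9·4.233/45.42 = 70.6339 min.
Integrating: T(t) = T_ss + (T₀ − T_ss) e^(−t/τ).
T(15.73) = 29.6999 + (21.7501)·0.800357 = 47.1077 °C.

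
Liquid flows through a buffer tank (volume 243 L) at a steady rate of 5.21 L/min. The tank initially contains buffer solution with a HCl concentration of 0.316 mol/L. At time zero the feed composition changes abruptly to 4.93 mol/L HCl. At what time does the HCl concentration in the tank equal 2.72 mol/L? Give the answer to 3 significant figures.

34.3 min

Species balance: V dC/dt = Q(C_in − C) ⇒ τ = V/Q = 46.641 min.
C(t) = C_in + (C₀ − C_in) e^(−t/τ). Set C = 2.72 and solve for t:
e^(−t/τ) = (C − C_in)/(C₀ − C_in) = (2.72 − 4.93)/(0.316 − 4.93) = 0.47898
t = −τ ln(…) = 46.641 × 0.73610 = 34.333 min.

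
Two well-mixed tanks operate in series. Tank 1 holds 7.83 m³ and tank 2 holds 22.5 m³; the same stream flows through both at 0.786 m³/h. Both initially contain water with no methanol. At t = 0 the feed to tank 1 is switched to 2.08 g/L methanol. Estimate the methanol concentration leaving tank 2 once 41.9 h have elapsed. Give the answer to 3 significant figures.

Time constants: τᵢ = Vᵢ/Q for each well-mixed tank.
τ₁ = 7.83/0.786 = 9.9618 h; τ₂ = 22.5/0.786 = 28.626 h.
Solving the cascade with C₁(0)=C₂(0)=0 gives C₂(t) = C_in[1 − (τ₁ e^(−t/τ₁) − τ₂ e^(−t/τ₂))/(τ₁ − τ₂)].
At t = 41.9: e^(−t/τ₁) = 0.014905, e^(−t/τ₂) = 0.23138.
C₂ = 2.08·[1 − (9.9618·0.014905 − 28.626·0.23138)/(-18.664)] = 2.08·0.65308 = 1.3584 g/L.

1.36 g/L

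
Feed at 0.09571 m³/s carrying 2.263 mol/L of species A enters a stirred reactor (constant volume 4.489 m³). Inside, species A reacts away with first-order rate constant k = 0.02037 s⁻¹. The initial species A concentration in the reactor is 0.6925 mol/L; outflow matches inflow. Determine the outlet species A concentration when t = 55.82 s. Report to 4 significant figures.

V dC/dt = Q(C_in − C) − k V C.
This is linear with rate a = Q/V + k = 0.0416910 s⁻¹.
C_ss = Q C_in/(Q + kV) = 1.15731 mol/L; C(t) = C_ss + (C₀ − C_ss) e^(−a t).
C(55.82) = 1.15731 + (-0.464810)·e^(−0.0416910·55.82) = 1.15731 + (-0.464810)·0.0975693 = 1.11196 mol/L.

1.112 mol/L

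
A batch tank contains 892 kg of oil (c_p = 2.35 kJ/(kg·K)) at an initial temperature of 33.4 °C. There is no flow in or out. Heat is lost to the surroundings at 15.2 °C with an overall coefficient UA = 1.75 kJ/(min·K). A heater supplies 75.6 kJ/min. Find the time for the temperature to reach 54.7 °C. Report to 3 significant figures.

2290 min

Unsteady energy balance on the tank contents: M c_p dT/dt = −UA(T − T_amb) + Q̇.
τ = M c_p/UA = 1197.8 min; T_ss = T_amb + Q̇/UA = 15.2 + 75.6/1.75 = 58.400 °C.
T(t) = T_ss + (T₀ − T_ss)e^(−t/τ); set T = 54.7:
t = −τ ln[(T − T_ss)/(T₀ − T_ss)] = −1197.8 · ln(0.14800) = 2288.5 min.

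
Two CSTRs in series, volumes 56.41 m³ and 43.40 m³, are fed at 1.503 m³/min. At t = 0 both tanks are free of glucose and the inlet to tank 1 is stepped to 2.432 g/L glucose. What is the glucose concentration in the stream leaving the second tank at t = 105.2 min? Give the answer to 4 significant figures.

2.005 g/L

Each tank obeys Vᵢ dCᵢ/dt = Q(Cᵢ₋₁ − Cᵢ), so τᵢ = Vᵢ/Q.
τ₁ = 56.41/1.503 = 37.5316 min; τ₂ = 43.40/1.503 = 28.8756 min.
Solving the cascade with C₁(0)=C₂(0)=0 gives C₂(t) = C_in[1 − (τ₁ e^(−t/τ₁) − τ₂ e^(−t/τ₂))/(τ₁ − τ₂)].
At t = 105.2: e^(−t/τ₁) = 0.0606297, e^(−t/τ₂) = 0.0261680.
C₂ = 2.432·[1 − (37.5316·0.0606297 − 28.8756·0.0261680)/(8.65602)] = 2.432·0.824410 = 2.00497 g/L.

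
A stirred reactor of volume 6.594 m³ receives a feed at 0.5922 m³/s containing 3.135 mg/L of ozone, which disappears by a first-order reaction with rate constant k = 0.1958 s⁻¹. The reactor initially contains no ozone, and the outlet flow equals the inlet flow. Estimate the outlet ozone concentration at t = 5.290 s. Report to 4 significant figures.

0.7682 mg/L

Species balance: V dC/dt = Q C_in − Q C − k V C.
dC/dt = (Q/V) C_in − (Q/V + k) C; effective rate a = Q/V + k = 0.0898089 + 0.1958 = 0.285609 s⁻¹.
C_ss = Q C_in/(Q + kV) = 0.985792 mg/L; C(t) = C_ss + (C₀ − C_ss) e^(−a t).
C(5.290) = 0.985792 + (-0.985792)·e^(−0.285609·5.290) = 0.985792 + (-0.985792)·0.220718 = 0.768210 mg/L.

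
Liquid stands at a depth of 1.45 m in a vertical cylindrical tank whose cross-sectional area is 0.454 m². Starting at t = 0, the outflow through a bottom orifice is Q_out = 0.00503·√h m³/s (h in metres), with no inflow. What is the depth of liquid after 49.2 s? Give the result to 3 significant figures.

0.868 m

With no inflow, A dh/dt = −0.00503 √h.
This is separable: 2 d(√h)/dt = −0.00503/A, so √h = √h₀ − (0.00503/(2A)) t.
√h = √1.45 − 0.00503·49.2/(2·0.454) = 1.2042 − 0.27255 = 0.93161.
h = 0.93161² = 0.86789 m.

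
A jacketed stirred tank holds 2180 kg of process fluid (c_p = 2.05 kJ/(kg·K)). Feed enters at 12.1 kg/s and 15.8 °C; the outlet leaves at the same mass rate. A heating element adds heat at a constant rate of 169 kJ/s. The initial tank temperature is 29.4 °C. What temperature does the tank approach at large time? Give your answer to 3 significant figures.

First-law balance (no shaft work): M c_p dT/dt = ṁ c_p (T_in − T) + 169.
At steady state dT/dt = 0 ⇒ T_ss = T_in + Q̇/(ṁ c_p) = 15.8 + 169/(12.1·2.05) = 22.613 °C.

22.6 °C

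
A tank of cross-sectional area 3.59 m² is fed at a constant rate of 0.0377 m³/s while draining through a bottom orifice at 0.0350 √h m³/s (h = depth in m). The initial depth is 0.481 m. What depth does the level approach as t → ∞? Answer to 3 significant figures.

A dh/dt = Q_in − 0.0350 √h. Steady state requires inflow = outflow:
Q_in = 0.0350 √h_ss ⇒ √h_ss = 0.0377/0.0350 = 1.0771.
h_ss = 1.0771² = 1.1602 m. (Since h₀ = 0.481 m < h_ss, the level will rise toward this value.)

1.16 m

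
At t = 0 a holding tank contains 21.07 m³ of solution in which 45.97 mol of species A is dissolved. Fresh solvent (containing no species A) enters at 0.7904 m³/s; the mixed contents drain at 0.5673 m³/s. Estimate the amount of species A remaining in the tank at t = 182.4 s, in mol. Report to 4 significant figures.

Let m(t) be the amount of species A. Volume: V(t) = V₀ + (Q_in − Q_out) t = 21.07 + 0.223100 t; V(182.4) = 61.7634 m³.
No species A enters, so dm/dt = −Q_out · (m/V).
Separate: dm/m = −Q_out dt/V(t) ⇒ ln(m/m₀) = −(Q_out/(Q_in−Q_out)) ln(V/V₀).
m = m₀ (V₀/V)^(Q_out/(Q_in−Q_out)) = 45.97 × (21.07/61.7634)^(2.54281) = 2.98410 mol.

2.984 mol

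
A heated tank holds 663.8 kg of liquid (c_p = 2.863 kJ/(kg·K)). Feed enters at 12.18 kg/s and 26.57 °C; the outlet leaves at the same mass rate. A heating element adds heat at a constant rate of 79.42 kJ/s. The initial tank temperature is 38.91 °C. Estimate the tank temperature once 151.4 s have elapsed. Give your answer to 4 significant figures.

Unsteady energy balance on the tank contents: M c_p dT/dt = ṁ c_p (T_in − T) + 79.42.
τ = M/ṁ = 54.4992 s; T_ss = T_in + Q̇/(ṁ c_p) = 26.57 + 79.42/(12.18·2.863) = 28.8475 °C.
Solution: T(t) = T_ss + (T₀ − T_ss) e^(−t/τ).
T(151.4) = 28.8475 + (10.0625)·e^(−151.4/54.4992) = 28.8475 + (10.0625)·0.0621612 = 29.4730 °C.

29.47 °C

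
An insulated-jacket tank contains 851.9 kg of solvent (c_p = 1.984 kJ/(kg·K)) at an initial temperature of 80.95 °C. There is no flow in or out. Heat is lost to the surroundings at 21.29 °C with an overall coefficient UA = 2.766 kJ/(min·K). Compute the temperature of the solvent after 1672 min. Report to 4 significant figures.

Energy balance: M c_p dT/dt = −UA(T − T_amb).
dT/dt = (T_ss − T)/τ with T_ss = T_amb = 21.2900 °C, τ = M c_p/UA = 851.9·1.984/2.766 = 611.052 min.
This is linear first-order; T(t) = T_ss + (T₀ − T_ss) e^(−t/τ).
T(1672) = 21.2900 + (59.6600)·0.0648120 = 25.1567 °C.

25.16 °C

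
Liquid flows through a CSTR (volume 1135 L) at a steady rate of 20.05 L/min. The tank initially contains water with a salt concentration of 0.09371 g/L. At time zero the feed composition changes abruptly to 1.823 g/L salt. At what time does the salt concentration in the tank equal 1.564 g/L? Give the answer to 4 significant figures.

107.5 min

Species balance on the tank: V dC/dt = Q(C_in − C), so τ = V/Q = 56.6085 min.
C(t) = C_in + (C₀ − C_in) e^(−t/τ). Set C = 1.564 and solve for t:
e^(−t/τ) = (C − C_in)/(C₀ − C_in) = (1.564 − 1.823)/(0.09371 − 1.823) = 0.149772
t = −τ ln(…) = 56.6085 × 1.89864 = 107.479 min.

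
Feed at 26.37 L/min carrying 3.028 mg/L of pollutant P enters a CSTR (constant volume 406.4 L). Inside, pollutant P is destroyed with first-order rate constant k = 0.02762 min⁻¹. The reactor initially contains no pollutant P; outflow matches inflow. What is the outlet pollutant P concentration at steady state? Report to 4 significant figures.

Species balance: V dC/dt = Q C_in − Q C − k V C.
Steady state (dC/dt = 0): C_ss = Q C_in/(Q + kV) = C_in/(1 + kV/Q).
C_ss = 26.37·3.028/(26.37 + 0.02762·406.4) = 79.8484/37.5948 = 2.12392 mg/L.

2.124 mg/L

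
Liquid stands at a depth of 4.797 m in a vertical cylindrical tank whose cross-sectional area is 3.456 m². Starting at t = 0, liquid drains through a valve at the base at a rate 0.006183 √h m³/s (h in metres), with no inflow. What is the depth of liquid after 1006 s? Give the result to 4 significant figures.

A dh/dt = −Q_out = −0.006183 √h.
∫ h^(−1/2) dh = −(0.006183/A) ∫ dt, giving 2√h = 2√h₀ − (0.006183/A) t.
√h = √4.797 − 0.006183·1006/(2·3.456) = 2.19021 − 0.899898 = 1.29031.
h = 1.29031² = 1.66489 m.

1.665 m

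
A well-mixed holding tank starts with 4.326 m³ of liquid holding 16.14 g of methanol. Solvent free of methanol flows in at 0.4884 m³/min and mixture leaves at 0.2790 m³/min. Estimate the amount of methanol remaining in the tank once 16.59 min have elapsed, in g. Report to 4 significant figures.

Total volume: dV/dt = Q_in − Q_out = 0.209400 m³/min, so V(t) = 4.326 + 0.209400 t and V(16.59) = 7.79995 m³.
Solute balance: dm/dt = 0 − Q_out C = −Q_out m/V(t).
Separate: dm/m = −Q_out dt/V(t) ⇒ ln(m/m₀) = −(Q_out/(Q_in−Q_out)) ln(V/V₀).
m = m₀ (V₀/V)^(Q_out/(Q_in−Q_out)) = 16.14 × (4.326/7.79995)^(1.33238) = 7.35882 g.

7.359 g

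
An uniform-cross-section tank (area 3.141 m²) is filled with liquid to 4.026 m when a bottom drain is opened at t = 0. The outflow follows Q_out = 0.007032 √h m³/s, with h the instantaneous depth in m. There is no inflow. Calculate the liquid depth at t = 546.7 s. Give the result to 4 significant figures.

With no inflow, A dh/dt = −0.007032 √h.
This is separable: 2 d(√h)/dt = −0.007032/A, so √h = √h₀ − (0.007032/(2A)) t.
√h = √4.026 − 0.007032·546.7/(2·3.141) = 2.00649 − 0.611970 = 1.39452.
h = 1.39452² = 1.94469 m.

1.945 m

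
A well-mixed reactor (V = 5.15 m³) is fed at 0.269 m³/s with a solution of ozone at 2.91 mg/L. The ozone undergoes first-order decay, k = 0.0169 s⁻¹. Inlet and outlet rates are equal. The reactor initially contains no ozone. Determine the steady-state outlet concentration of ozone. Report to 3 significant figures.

2.20 mg/L

Accumulation = in − out − consumed: V dC/dt = Q C_in − Q C − k V C.
Steady state (dC/dt = 0): C_ss = Q C_in/(Q + kV) = C_in/(1 + kV/Q).
C_ss = 0.269·2.91/(0.269 + 0.0169·5.15) = 0.78279/0.35603 = 2.1986 mg/L.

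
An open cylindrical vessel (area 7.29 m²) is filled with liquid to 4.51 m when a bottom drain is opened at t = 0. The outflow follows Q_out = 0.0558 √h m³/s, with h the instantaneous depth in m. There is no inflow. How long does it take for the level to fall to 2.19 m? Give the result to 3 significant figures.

168 s

With no inflow, A dh/dt = −0.0558 √h.
∫ h^(−1/2) dh = −(0.0558/A) ∫ dt, giving 2√h = 2√h₀ − (0.0558/A) t.
t = 2A(√h₀ − √h)/0.0558 = 2·7.29·(√4.51 − √2.19)/0.0558
  = 14.580 × (2.1237 − 1.4799) / 0.0558 = 168.22 s.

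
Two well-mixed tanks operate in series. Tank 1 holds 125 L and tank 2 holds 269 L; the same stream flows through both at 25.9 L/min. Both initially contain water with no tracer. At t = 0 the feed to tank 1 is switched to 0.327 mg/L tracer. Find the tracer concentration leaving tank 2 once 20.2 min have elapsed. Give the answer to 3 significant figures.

0.244 mg/L

Species balance on tank i: dCᵢ/dt = (Cᵢ₋₁ − Cᵢ)/τᵢ with τᵢ = Vᵢ/Q.
τ₁ = 125/25.9 = 4.8263 min; τ₂ = 269/25.9 = 10.386 min.
Tank 1: C₁ = C_in(1 − e^(−t/τ₁)). Tank 2 (τ₁ ≠ τ₂): C₂ = C_in[1 − (τ₁ e^(−t/τ₁) − τ₂ e^(−t/τ₂))/(τ₁ − τ₂)].
At t = 20.2: e^(−t/τ₁) = 0.015216, e^(−t/τ₂) = 0.14300.
C₂ = 0.327·[1 − (4.8263·0.015216 − 10.386·0.14300)/(-5.5598)] = 0.327·0.74608 = 0.24397 mg/L.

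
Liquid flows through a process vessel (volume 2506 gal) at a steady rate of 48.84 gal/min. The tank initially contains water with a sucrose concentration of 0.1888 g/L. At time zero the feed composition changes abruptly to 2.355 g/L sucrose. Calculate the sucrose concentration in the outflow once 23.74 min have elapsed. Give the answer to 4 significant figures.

Species balance on the tank: V dC/dt = Q(C_in − C).
Time constant τ = V/Q = 2506/48.84 = 51.3104 min.
Integrating: C(t) = C_in + (C₀ − C_in) e^(−t/τ).
C(23.74) = 2.355 + (0.1888 − 2.355)·e^(−23.74/51.3104) = 2.355 + (-2.16620)·0.629598 = 0.991165 g/L.

0.9912 g/L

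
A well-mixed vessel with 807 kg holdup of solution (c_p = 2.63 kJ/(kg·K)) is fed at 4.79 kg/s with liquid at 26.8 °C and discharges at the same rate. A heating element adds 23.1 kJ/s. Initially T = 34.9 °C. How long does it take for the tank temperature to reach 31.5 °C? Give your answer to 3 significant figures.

132 s

First-law balance (no shaft work): M c_p dT/dt = ṁ c_p (T_in − T) + 23.1.
τ = M/ṁ = 168.48 s; T_ss = T_in + Q̇/(ṁ c_p) = 28.634 °C.
T(t) = T_ss + (T₀ − T_ss) e^(−t/τ). Set T = 31.5:
e^(−t/τ) = (31.5 − 28.634)/(34.9 − 28.634) = 0.45742
t = −168.48 · ln(0.45742) = 131.77 s.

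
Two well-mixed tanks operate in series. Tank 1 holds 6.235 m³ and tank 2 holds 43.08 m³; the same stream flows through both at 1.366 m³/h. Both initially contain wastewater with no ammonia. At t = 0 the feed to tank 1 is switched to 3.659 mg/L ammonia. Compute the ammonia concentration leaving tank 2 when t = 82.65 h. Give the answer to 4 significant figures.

3.348 mg/L

Species balance on tank i: dCᵢ/dt = (Cᵢ₋₁ − Cᵢ)/τᵢ with τᵢ = Vᵢ/Q.
τ₁ = 6.235/1.366 = 4.56442 h; τ₂ = 43.08/1.366 = 31.5373 h.
Tank 1: C₁ = C_in(1 − e^(−t/τ₁)). Tank 2 (τ₁ ≠ τ₂): C₂ = C_in[1 − (τ₁ e^(−t/τ₁) − τ₂ e^(−t/τ₂))/(τ₁ − τ₂)].
At t = 82.65: e^(−t/τ₁) = 1.36785e-08, e^(−t/τ₂) = 0.0727517.
C₂ = 3.659·[1 − (4.56442·1.36785e-08 − 31.5373·0.0727517)/(-26.9729)] = 3.659·0.914937 = 3.34775 mg/L.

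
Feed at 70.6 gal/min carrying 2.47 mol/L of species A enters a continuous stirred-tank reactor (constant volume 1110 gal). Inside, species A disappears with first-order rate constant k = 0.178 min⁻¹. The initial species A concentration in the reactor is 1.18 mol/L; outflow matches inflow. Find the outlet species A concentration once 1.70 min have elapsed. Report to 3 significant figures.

V dC/dt = Q(C_in − C) − k V C.
dC/dt = (Q/V) C_in − (Q/V + k) C; effective rate a = Q/V + k = 0.063604 + 0.178 = 0.24160 min⁻¹.
C_ss = Q C_in/(Q + kV) = 0.65024 mol/L; C(t) = C_ss + (C₀ − C_ss) e^(−a t).
C(1.70) = 0.65024 + (0.52976)·e^(−0.24160·1.70) = 0.65024 + (0.52976)·0.66317 = 1.0016 mol/L.

1.00 mol/L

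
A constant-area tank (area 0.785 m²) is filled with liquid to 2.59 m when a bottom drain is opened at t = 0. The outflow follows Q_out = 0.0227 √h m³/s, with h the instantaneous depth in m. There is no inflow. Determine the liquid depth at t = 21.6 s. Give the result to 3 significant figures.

A dh/dt = −Q_out = −0.0227 √h.
∫ h^(−1/2) dh = −(0.0227/A) ∫ dt, giving 2√h = 2√h₀ − (0.0227/A) t.
√h = √2.59 − 0.0227·21.6/(2·0.785) = 1.6093 − 0.31231 = 1.2970.
h = 1.2970² = 1.6823 m.

1.68 m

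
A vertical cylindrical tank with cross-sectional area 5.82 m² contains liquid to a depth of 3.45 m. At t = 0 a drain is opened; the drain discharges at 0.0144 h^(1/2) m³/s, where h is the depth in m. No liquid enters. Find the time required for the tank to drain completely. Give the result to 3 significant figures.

1500 s

A dh/dt = −Q_out = −0.0144 √h.
This is separable: 2 d(√h)/dt = −0.0144/A, so √h = √h₀ − (0.0144/(2A)) t.
Tank is empty when √h = 0: t_empty = 2A√h₀/0.0144.
t_empty = 2·5.82·√3.45/0.0144 = 11.640·1.8574/0.0144 = 1501.4 s.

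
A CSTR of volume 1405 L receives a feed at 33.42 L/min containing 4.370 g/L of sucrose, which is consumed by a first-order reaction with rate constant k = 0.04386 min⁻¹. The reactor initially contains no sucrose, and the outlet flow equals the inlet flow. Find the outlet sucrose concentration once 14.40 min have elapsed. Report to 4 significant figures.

0.9565 g/L

Species balance: V dC/dt = Q C_in − Q C − k V C.
This is linear with rate a = Q/V + k = 0.0676465 min⁻¹.
C_ss = Q C_in/(Q + kV) = 1.53662 g/L; C(t) = C_ss + (C₀ − C_ss) e^(−a t).
C(14.40) = 1.53662 + (-1.53662)·e^(−0.0676465·14.40) = 1.53662 + (-1.53662)·0.377528 = 0.956502 g/L.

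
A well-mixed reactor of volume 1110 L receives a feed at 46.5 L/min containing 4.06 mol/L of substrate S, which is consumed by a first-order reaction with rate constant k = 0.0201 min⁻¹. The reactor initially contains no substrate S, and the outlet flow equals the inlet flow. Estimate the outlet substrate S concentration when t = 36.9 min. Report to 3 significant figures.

Species balance: V dC/dt = Q C_in − Q C − k V C.
dC/dt = (Q/V) C_in − (Q/V + k) C; effective rate a = Q/V + k = 0.041892 + 0.0201 = 0.061992 min⁻¹.
C_ss = Q C_in/(Q + kV) = 2.7436 mol/L; C(t) = C_ss + (C₀ − C_ss) e^(−a t).
C(36.9) = 2.7436 + (-2.7436)·e^(−0.061992·36.9) = 2.7436 + (-2.7436)·0.10152 = 2.4651 mol/L.

2.47 mol/L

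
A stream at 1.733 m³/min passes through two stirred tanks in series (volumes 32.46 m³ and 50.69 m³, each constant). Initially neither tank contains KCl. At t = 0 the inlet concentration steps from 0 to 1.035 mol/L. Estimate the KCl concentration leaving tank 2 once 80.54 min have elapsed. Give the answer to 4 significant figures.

Each tank obeys Vᵢ dCᵢ/dt = Q(Cᵢ₋₁ − Cᵢ), so τᵢ = Vᵢ/Q.
τ₁ = 32.46/1.733 = 18.7305 min; τ₂ = 50.69/1.733 = 29.2499 min.
Tank 1: C₁ = C_in(1 − e^(−t/τ₁)). Tank 2 (τ₁ ≠ τ₂): C₂ = C_in[1 − (τ₁ e^(−t/τ₁) − τ₂ e^(−t/τ₂))/(τ₁ − τ₂)].
At t = 80.54: e^(−t/τ₁) = 0.0135695, e^(−t/τ₂) = 0.0637034.
C₂ = 1.035·[1 − (18.7305·0.0135695 − 29.2499·0.0637034)/(-10.5193)] = 1.035·0.847029 = 0.876675 mol/L.

0.8767 mol/L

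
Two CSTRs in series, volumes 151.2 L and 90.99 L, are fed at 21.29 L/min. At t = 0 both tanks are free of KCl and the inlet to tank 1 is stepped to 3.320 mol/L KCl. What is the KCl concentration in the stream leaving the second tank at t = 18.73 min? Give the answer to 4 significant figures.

2.786 mol/L

Each tank obeys Vᵢ dCᵢ/dt = Q(Cᵢ₋₁ − Cᵢ), so τᵢ = Vᵢ/Q.
τ₁ = 151.2/21.29 = 7.10193 min; τ₂ = 90.99/21.29 = 4.27384 min.
Tank 1: C₁ = C_in(1 − e^(−t/τ₁)). Tank 2 (τ₁ ≠ τ₂): C₂ = C_in[1 − (τ₁ e^(−t/τ₁) − τ₂ e^(−t/τ₂))/(τ₁ − τ₂)].
At t = 18.73: e^(−t/τ₁) = 0.0715533, e^(−t/τ₂) = 0.0124944.
C₂ = 3.320·[1 − (7.10193·0.0715533 − 4.27384·0.0124944)/(2.82809)] = 3.320·0.839196 = 2.78613 mol/L.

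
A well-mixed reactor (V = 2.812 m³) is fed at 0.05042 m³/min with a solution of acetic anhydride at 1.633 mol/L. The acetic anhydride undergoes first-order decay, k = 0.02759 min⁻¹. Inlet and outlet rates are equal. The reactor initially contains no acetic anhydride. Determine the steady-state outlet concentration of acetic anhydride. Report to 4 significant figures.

0.6432 mol/L

Species balance: V dC/dt = Q C_in − Q C − k V C.
Steady state (dC/dt = 0): C_ss = Q C_in/(Q + kV) = C_in/(1 + kV/Q).
C_ss = 0.05042·1.633/(0.05042 + 0.02759·2.812) = 0.0823359/0.128003 = 0.643233 mol/L.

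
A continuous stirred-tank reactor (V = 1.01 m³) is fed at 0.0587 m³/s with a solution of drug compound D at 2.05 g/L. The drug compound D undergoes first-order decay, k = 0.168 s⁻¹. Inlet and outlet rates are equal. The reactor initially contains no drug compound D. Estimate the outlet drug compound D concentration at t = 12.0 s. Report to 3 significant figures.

Species balance: V dC/dt = Q C_in − Q C − k V C.
This is linear with rate a = Q/V + k = 0.22612 s⁻¹.
C_ss = Q C_in/(Q + kV) = 0.52691 g/L; C(t) = C_ss + (C₀ − C_ss) e^(−a t).
C(12.0) = 0.52691 + (-0.52691)·e^(−0.22612·12.0) = 0.52691 + (-0.52691)·0.066309 = 0.49197 g/L.

0.492 g/L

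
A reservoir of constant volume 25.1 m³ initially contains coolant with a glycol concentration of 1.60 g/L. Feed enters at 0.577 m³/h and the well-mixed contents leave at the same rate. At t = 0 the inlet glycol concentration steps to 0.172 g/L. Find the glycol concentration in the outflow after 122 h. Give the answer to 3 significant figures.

0.258 g/L

Unsteady species balance (constant V, well mixed): V dC/dt = Q(C_in − C).
So dC/dt = (C_in − C)/τ with τ = V/Q = 25.1/0.577 = 43.501 h.
C approaches C_in exponentially: C(t) = C_in + (C₀ − C_in) e^(−t/τ).
C(122) = 0.172 + (1.60 − 0.172)·e^(−122/43.501) = 0.172 + (1.4280)·0.060534 = 0.25844 g/L.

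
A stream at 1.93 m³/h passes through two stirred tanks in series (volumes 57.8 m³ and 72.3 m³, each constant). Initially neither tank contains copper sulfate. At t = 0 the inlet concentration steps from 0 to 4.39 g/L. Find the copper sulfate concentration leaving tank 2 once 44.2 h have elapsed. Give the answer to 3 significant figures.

1.66 g/L

Each tank obeys Vᵢ dCᵢ/dt = Q(Cᵢ₋₁ − Cᵢ), so τᵢ = Vᵢ/Q.
τ₁ = 57.8/1.93 = 29.948 h; τ₂ = 72.3/1.93 = 37.461 h.
Tank 1: C₁ = C_in(1 − e^(−t/τ₁)). Tank 2 (τ₁ ≠ τ₂): C₂ = C_in[1 − (τ₁ e^(−t/τ₁) − τ₂ e^(−t/τ₂))/(τ₁ − τ₂)].
At t = 44.2: e^(−t/τ₁) = 0.22858, e^(−t/τ₂) = 0.30731.
C₂ = 4.39·[1 − (29.948·0.22858 − 37.461·0.30731)/(-7.5130)] = 4.39·0.37883 = 1.6631 g/L.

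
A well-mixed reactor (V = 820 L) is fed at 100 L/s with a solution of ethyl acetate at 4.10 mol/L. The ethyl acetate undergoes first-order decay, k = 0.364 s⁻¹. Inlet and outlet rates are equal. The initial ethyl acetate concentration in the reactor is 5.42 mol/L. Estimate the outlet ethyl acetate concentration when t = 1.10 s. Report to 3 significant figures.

Accumulation = in − out − consumed: V dC/dt = Q C_in − Q C − k V C.
This is linear with rate a = Q/V + k = 0.48595 s⁻¹.
C_ss = Q C_in/(Q + kV) = 1.0289 mol/L; C(t) = C_ss + (C₀ − C_ss) e^(−a t).
C(1.10) = 1.0289 + (4.3911)·e^(−0.48595·1.10) = 1.0289 + (4.3911)·0.58594 = 3.6018 mol/L.

3.60 mol/L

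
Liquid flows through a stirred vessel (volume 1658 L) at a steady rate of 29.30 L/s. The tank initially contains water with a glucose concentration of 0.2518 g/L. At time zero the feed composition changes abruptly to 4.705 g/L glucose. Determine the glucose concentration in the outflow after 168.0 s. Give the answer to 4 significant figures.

Unsteady species balance (constant V, well mixed): V dC/dt = Q(C_in − C).
Rewrite as dC/dt + C/τ = C_in/τ, τ = V/Q = 56.5870 s.
Solution: C(t) = C_in + (C₀ − C_in) e^(−t/τ).
C(168.0) = 4.705 + (0.2518 − 4.705)·e^(−168.0/56.5870) = 4.705 + (-4.45320)·0.0513609 = 4.47628 g/L.

4.476 g/L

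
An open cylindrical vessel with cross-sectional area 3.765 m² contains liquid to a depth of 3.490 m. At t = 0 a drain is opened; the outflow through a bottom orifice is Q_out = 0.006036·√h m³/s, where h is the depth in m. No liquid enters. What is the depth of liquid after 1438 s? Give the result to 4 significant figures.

0.5119 m

With no inflow, A dh/dt = −0.006036 √h.
∫ h^(−1/2) dh = −(0.006036/A) ∫ dt, giving 2√h = 2√h₀ − (0.006036/A) t.
√h = √3.490 − 0.006036·1438/(2·3.765) = 1.86815 − 1.15269 = 0.715463.
h = 0.715463² = 0.511887 m.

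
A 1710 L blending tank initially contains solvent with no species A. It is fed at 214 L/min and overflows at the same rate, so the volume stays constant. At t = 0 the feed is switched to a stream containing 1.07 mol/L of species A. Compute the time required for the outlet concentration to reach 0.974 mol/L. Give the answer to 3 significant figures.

19.3 min

Species balance: V dC/dt = Q(C_in − C) ⇒ τ = V/Q = 7.9907 min.
C(t) = C_in + (C₀ − C_in) e^(−t/τ). Set C = 0.974 and solve for t:
e^(−t/τ) = (C − C_in)/(C₀ − C_in) = (0.974 − 1.07)/(0 − 1.07) = 0.089720
t = −τ ln(…) = 7.9907 × 2.4111 = 19.266 min.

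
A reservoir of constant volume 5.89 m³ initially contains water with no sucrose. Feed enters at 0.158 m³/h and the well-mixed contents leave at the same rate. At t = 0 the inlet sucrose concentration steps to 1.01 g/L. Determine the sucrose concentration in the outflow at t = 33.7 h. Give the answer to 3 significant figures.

0.601 g/L

Accumulation = in − out for the solute gives V dC/dt = Q(C_in − C).
So dC/dt = (C_in − C)/τ with τ = V/Q = 5.89/0.158 = 37.278 h.
This is linear first-order; C(t) = C_in + (C₀ − C_in) e^(−t/τ).
C(33.7) = 1.01 + (0 − 1.01)·e^(−33.7/37.278) = 1.01 + (-1.0100)·0.40494 = 0.60101 g/L.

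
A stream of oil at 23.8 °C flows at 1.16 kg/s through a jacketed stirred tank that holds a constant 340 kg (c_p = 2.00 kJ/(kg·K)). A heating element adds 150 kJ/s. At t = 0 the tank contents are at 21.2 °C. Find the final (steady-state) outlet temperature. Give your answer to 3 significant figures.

Heat balance on the well-mixed liquid: M c_p dT/dt = ṁ c_p (T_in − T) + 150.
At steady state dT/dt = 0 ⇒ T_ss = T_in + Q̇/(ṁ c_p) = 23.8 + 150/(1.16·2.00) = 88.455 °C.

88.5 °C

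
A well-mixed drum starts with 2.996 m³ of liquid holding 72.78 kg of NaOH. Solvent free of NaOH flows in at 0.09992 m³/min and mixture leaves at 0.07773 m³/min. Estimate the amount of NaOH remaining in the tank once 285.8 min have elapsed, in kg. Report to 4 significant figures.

1.357 kg

Let m(t) be the amount of NaOH. Volume: V(t) = V₀ + (Q_in − Q_out) t = 2.996 + 0.0221900 t; V(285.8) = 9.33790 m³.
No NaOH enters, so dm/dt = −Q_out · (m/V).
dm/m = −Q_out dt/(V₀ + 0.0221900 t); integrating gives ln(m/m₀) = −(Q_out/(Q_in−Q_out)) ln(V/V₀).
m = m₀ (V₀/V)^(Q_out/(Q_in−Q_out)) = 72.78 × (2.996/9.33790)^(3.50293) = 1.35703 kg.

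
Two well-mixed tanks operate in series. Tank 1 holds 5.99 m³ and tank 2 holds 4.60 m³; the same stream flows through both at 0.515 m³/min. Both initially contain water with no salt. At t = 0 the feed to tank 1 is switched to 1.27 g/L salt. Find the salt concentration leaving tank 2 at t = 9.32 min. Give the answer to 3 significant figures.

0.295 g/L

Time constants: τᵢ = Vᵢ/Q for each well-mixed tank.
τ₁ = 5.99/0.515 = 11.631 min; τ₂ = 4.60/0.515 = 8.9320 min.
Solving the cascade with C₁(0)=C₂(0)=0 gives C₂(t) = C_in[1 − (τ₁ e^(−t/τ₁) − τ₂ e^(−t/τ₂))/(τ₁ − τ₂)].
At t = 9.32: e^(−t/τ₁) = 0.44874, e^(−t/τ₂) = 0.35224.
C₂ = 1.27·[1 − (11.631·0.44874 − 8.9320·0.35224)/(2.6990)] = 1.27·0.23190 = 0.29451 g/L.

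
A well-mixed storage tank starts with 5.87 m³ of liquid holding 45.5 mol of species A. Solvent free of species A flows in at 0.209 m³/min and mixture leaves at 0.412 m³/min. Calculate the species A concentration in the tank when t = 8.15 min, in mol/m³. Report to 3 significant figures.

5.51 mol/m³

Let m(t) be the amount of species A. Volume: V(t) = V₀ + (Q_in − Q_out) t = 5.87 − 0.20300 t; V(8.15) = 4.2156 m³.
Species balance (pure solvent in): dm/dt = −Q_out · m/V(t).
Separate: dm/m = −Q_out dt/V(t) ⇒ ln(m/m₀) = −(Q_out/(Q_in−Q_out)) ln(V/V₀).
m = m₀ (V₀/V)^(Q_out/(Q_in−Q_out)) = 45.5 × (5.87/4.2156)^(-2.0296) = 23.238 mol.
C = m/V = 23.238/4.2156 = 5.5124 mol/m³.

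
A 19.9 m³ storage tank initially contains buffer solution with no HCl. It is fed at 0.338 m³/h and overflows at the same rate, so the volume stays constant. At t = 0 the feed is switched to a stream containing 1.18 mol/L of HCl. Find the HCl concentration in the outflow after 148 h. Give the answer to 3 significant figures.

Species balance on the tank: V dC/dt = Q(C_in − C).
So dC/dt = (C_in − C)/τ with τ = V/Q = 19.9/0.338 = 58.876 h.
Solution: C(t) = C_in + (C₀ − C_in) e^(−t/τ).
C(148) = 1.18 + (0 − 1.18)·e^(−148/58.876) = 1.18 + (-1.1800)·0.080963 = 1.0845 mol/L.

1.08 mol/L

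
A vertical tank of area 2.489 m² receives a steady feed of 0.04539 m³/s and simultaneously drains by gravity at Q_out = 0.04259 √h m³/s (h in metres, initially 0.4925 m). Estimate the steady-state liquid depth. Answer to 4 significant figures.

A dh/dt = Q_in − 0.04259 √h. Steady state requires inflow = outflow:
Q_in = 0.04259 √h_ss ⇒ √h_ss = 0.04539/0.04259 = 1.06574.
h_ss = 1.06574² = 1.13581 m. (Since h₀ = 0.4925 m < h_ss, the level will rise toward this value.)

1.136 m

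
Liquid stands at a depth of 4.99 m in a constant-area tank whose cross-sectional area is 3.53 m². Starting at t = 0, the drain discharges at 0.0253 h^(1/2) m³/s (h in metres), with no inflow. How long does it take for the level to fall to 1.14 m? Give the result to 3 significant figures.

With no inflow, A dh/dt = −0.0253 √h.
∫ h^(−1/2) dh = −(0.0253/A) ∫ dt, giving 2√h = 2√h₀ − (0.0253/A) t.
t = 2A(√h₀ − √h)/0.0253 = 2·3.53·(√4.99 − √1.14)/0.0253
  = 7.0600 × (2.2338 − 1.0677) / 0.0253 = 325.41 s.

325 s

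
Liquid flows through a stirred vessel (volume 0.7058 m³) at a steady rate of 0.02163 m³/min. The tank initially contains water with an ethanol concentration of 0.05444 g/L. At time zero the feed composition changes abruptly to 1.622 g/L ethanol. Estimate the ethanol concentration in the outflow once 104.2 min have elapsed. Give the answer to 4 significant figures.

Species balance on the tank: V dC/dt = Q(C_in − C).
Time constant τ = V/Q = 0.7058/0.02163 = 32.6306 min.
This is linear first-order; C(t) = C_in + (C₀ − C_in) e^(−t/τ).
C(104.2) = 1.622 + (0.05444 − 1.622)·e^(−104.2/32.6306) = 1.622 + (-1.56756)·0.0410354 = 1.55767 g/L.

1.558 g/L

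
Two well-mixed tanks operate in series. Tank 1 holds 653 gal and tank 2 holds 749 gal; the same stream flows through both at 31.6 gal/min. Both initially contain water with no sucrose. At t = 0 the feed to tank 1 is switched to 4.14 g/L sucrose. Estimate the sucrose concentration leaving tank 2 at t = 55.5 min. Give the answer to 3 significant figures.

2.95 g/L

Species balance on tank i: dCᵢ/dt = (Cᵢ₋₁ − Cᵢ)/τᵢ with τᵢ = Vᵢ/Q.
τ₁ = 653/31.6 = 20.665 min; τ₂ = 749/31.6 = 23.703 min.
Tank 1: C₁ = C_in(1 − e^(−t/τ₁)). Tank 2 (τ₁ ≠ τ₂): C₂ = C_in[1 − (τ₁ e^(−t/τ₁) − τ₂ e^(−t/τ₂))/(τ₁ − τ₂)].
At t = 55.5: e^(−t/τ₁) = 0.068169, e^(−t/τ₂) = 0.096181.
C₂ = 4.14·[1 − (20.665·0.068169 − 23.703·0.096181)/(-3.0380)] = 4.14·0.71328 = 2.9530 g/L.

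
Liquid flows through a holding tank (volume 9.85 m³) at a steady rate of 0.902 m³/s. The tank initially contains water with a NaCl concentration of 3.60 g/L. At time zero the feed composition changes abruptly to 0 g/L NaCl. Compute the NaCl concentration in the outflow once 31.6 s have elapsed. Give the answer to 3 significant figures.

Accumulation = in − out for the solute gives V dC/dt = Q(C_in − C).
Time constant τ = V/Q = 9.85/0.902 = 10.920 s.
Solution: C(t) = C_in + (C₀ − C_in) e^(−t/τ).
C(31.6) = 0 + (3.60 − 0)·e^(−31.6/10.920) = 0 + (3.6000)·0.055370 = 0.19933 g/L.

0.199 g/L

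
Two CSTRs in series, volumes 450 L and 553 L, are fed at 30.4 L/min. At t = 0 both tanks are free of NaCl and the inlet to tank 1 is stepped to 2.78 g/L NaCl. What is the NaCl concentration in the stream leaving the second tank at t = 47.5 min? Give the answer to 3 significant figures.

2.17 g/L

Species balance on tank i: dCᵢ/dt = (Cᵢ₋₁ − Cᵢ)/τᵢ with τᵢ = Vᵢ/Q.
τ₁ = 450/30.4 = 14.803 min; τ₂ = 553/30.4 = 18.191 min.
Solving the cascade with C₁(0)=C₂(0)=0 gives C₂(t) = C_in[1 − (τ₁ e^(−t/τ₁) − τ₂ e^(−t/τ₂))/(τ₁ − τ₂)].
At t = 47.5: e^(−t/τ₁) = 0.040401, e^(−t/τ₂) = 0.073446.
C₂ = 2.78·[1 − (14.803·0.040401 − 18.191·0.073446)/(-3.3882)] = 2.78·0.78219 = 2.1745 g/L.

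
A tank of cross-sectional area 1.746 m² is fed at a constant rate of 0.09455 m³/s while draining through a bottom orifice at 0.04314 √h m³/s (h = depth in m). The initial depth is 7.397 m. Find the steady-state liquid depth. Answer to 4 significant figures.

A dh/dt = Q_in − 0.04314 √h. Steady state requires inflow = outflow:
Q_in = 0.04314 √h_ss ⇒ √h_ss = 0.09455/0.04314 = 2.19170.
h_ss = 2.19170² = 4.80356 m. (Since h₀ = 7.397 m > h_ss, the level will fall toward this value.)

4.804 m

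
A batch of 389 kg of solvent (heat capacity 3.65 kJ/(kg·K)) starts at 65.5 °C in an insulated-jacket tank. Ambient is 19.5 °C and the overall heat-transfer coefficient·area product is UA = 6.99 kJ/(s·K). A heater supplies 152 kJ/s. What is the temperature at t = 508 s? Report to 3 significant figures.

Lumped-capacitance energy balance: M c_p dT/dt = UA(T_amb − T) + Q̇.
dT/dt = (T_ss − T)/τ with T_ss = T_amb + Q̇/UA = 19.5 + 152/6.99 = 41.245 °C, τ = M c_p/UA = 389·3.65/6.99 = 203.13 s.
Integrating: T(t) = T_ss + (T₀ − T_ss) e^(−t/τ).
T(508) = 41.245 + (24.255)·0.082010 = 43.234 °C.

43.2 °C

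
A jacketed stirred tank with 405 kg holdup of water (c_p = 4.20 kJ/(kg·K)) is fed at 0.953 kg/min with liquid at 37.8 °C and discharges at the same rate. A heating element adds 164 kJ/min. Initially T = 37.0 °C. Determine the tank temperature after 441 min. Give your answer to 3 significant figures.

First-law balance (no shaft work): M c_p dT/dt = ṁ c_p (T_in − T) + 164.
Rearrange: dT/dt = (T_ss − T)/τ with τ = M/ṁ = 424.97 min and T_ss = T_in + Q̇/(ṁ c_p) = 78.773 °C.
T approaches T_ss exponentially: T(t) = T_ss + (T₀ − T_ss) e^(−t/τ).
T(441) = 78.773 + (-41.773)·e^(−441/424.97) = 78.773 + (-41.773)·0.35426 = 63.975 °C.

64.0 °C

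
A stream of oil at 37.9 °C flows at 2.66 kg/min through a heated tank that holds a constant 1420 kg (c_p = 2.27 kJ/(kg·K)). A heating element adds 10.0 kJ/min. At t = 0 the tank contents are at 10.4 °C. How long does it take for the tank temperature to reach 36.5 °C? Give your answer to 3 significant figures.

Heat balance on the well-mixed liquid: M c_p dT/dt = ṁ c_p (T_in − T) + 10.0.
τ = M/ṁ = 533.83 min; T_ss = T_in + Q̇/(ṁ c_p) = 39.556 °C.
T(t) = T_ss + (T₀ − T_ss) e^(−t/τ). Set T = 36.5:
e^(−t/τ) = (36.5 − 39.556)/(10.4 − 39.556) = 0.10482
t = −533.83 · ln(0.10482) = 1204.1 min.

1200 min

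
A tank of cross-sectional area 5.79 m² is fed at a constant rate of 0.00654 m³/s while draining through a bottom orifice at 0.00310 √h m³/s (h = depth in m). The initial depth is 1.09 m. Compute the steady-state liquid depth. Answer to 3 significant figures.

Level balance: A dh/dt = 0.00654 − 0.00310 √h. Setting dh/dt = 0:
Q_in = 0.00310 √h_ss ⇒ √h_ss = 0.00654/0.00310 = 2.1097.
h_ss = 2.1097² = 4.4507 m. (Since h₀ = 1.09 m < h_ss, the level will rise toward this value.)

4.45 m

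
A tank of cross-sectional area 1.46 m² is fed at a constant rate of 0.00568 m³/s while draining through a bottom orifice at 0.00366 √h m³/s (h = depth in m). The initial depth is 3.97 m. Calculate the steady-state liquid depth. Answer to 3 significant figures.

2.41 m

A dh/dt = Q_in − 0.00366 √h. Steady state requires inflow = outflow:
Q_in = 0.00366 √h_ss ⇒ √h_ss = 0.00568/0.00366 = 1.5519.
h_ss = 1.5519² = 2.4084 m. (Since h₀ = 3.97 m > h_ss, the level will fall toward this value.)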